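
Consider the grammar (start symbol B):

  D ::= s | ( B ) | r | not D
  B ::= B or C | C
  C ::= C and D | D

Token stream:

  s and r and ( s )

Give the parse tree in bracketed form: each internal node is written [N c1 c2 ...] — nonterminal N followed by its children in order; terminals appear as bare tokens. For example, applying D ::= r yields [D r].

[B [C [C [C [D s]] and [D r]] and [D ( [B [C [D s]]] )]]]

B
C
C and D
C and D and D
D and D and D
s and D and D
s and r and D
s and r and ( B )
s and r and ( C )
s and r and ( D )
s and r and ( s )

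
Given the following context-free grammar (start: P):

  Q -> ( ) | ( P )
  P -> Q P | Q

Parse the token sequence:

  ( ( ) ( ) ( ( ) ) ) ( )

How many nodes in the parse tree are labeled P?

6

[P [Q ( [P [Q ( )] [P [Q ( )] [P [Q ( [P [Q ( )]] )]]]] )] [P [Q ( )]]]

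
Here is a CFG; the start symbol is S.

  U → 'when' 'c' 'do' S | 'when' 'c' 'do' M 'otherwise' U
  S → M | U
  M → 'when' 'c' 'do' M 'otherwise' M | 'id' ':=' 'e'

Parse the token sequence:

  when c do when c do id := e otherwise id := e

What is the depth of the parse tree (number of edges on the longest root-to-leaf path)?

[S [U when c do [S [M when c do [M id := e] otherwise [M id := e]]]]]

5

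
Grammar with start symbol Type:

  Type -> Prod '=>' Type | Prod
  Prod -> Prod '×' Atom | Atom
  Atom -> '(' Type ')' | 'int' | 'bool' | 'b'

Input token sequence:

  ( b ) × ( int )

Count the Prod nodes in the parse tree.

4

[Type [Prod [Prod [Atom ( [Type [Prod [Atom b]]] )]] × [Atom ( [Type [Prod [Atom int]]] )]]]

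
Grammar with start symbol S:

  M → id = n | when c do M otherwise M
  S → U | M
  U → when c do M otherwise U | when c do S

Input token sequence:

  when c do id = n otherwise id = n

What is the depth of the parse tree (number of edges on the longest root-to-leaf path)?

3

[S [M when c do [M id = n] otherwise [M id = n]]]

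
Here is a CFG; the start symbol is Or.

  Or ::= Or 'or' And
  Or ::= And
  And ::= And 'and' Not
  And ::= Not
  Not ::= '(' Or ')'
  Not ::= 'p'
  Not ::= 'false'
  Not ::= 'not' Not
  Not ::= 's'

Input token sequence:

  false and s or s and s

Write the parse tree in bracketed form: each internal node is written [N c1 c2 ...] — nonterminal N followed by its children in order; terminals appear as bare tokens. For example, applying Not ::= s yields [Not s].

Or
Or or And
And or And
And and Not or And
Not and Not or And
false and Not or And
false and s or And
false and s or And and Not
false and s or Not and Not
false and s or s and Not
false and s or s and s

[Or [Or [And [And [Not false]] and [Not s]]] or [And [And [Not s]] and [Not s]]]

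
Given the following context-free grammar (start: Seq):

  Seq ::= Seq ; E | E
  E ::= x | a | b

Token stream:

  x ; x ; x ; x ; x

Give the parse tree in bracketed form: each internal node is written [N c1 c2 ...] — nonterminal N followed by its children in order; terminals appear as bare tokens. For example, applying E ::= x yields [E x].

[Seq [Seq [Seq [Seq [Seq [E x]] ; [E x]] ; [E x]] ; [E x]] ; [E x]]

Seq
Seq ; E
Seq ; E ; E
Seq ; E ; E ; E
Seq ; E ; E ; E ; E
E ; E ; E ; E ; E
x ; E ; E ; E ; E
x ; x ; E ; E ; E
x ; x ; x ; E ; E
x ; x ; x ; x ; E
x ; x ; x ; x ; x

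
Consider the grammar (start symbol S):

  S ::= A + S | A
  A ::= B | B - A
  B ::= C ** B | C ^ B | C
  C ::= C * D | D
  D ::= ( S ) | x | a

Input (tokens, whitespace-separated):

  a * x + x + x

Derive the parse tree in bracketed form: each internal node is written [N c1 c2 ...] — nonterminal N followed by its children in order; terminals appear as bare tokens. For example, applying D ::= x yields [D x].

S
A + S
B + S
C + S
C * D + S
D * D + S
a * D + S
a * x + S
a * x + A + S
a * x + B + S
a * x + C + S
a * x + D + S
a * x + x + S
a * x + x + A
a * x + x + B
a * x + x + C
a * x + x + D
a * x + x + x

[S [A [B [C [C [D a]] * [D x]]]] + [S [A [B [C [D x]]]] + [S [A [B [C [D x]]]]]]]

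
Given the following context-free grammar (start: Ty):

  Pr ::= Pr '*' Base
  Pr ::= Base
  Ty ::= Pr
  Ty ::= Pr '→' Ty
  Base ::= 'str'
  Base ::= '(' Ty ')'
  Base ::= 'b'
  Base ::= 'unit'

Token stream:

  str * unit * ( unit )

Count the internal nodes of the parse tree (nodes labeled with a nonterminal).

10

[Ty [Pr [Pr [Pr [Base str]] * [Base unit]] * [Base ( [Ty [Pr [Base unit]]] )]]]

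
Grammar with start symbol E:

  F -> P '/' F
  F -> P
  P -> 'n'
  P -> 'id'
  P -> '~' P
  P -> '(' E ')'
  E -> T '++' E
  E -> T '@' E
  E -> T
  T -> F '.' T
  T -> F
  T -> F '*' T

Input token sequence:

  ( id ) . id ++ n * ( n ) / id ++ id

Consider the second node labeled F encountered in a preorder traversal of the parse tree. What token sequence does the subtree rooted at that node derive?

id

[E [T [F [P ( [E [T [F [P id]]]] )]] . [T [F [P id]]]] ++ [E [T [F [P n]] * [T [F [P ( [E [T [F [P n]]]] )] / [F [P id]]]]] ++ [E [T [F [P id]]]]]]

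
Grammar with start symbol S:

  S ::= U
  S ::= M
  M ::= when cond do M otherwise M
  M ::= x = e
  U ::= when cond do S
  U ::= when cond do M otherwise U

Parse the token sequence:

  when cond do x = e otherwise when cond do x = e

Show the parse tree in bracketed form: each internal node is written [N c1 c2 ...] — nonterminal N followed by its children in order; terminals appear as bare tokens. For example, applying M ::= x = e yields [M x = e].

S
U
when cond do M otherwise U
when cond do x = e otherwise U
when cond do x = e otherwise when cond do S
when cond do x = e otherwise when cond do M
when cond do x = e otherwise when cond do x = e

[S [U when cond do [M x = e] otherwise [U when cond do [S [M x = e]]]]]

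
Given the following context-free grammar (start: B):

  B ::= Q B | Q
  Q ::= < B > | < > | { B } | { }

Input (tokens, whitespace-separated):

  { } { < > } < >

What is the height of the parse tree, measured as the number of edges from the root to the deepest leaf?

5

[B [Q { }] [B [Q { [B [Q < >]] }] [B [Q < >]]]]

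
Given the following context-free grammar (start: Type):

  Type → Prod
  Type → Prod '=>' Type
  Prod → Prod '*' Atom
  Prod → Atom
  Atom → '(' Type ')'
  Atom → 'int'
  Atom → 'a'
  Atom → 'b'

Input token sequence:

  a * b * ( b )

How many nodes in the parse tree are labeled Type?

2

[Type [Prod [Prod [Prod [Atom a]] * [Atom b]] * [Atom ( [Type [Prod [Atom b]]] )]]]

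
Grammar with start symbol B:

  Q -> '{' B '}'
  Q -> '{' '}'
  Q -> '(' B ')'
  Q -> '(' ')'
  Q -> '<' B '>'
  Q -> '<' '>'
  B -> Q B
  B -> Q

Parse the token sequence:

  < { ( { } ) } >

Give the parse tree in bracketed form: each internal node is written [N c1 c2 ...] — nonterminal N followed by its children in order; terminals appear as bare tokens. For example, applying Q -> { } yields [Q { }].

[B [Q < [B [Q { [B [Q ( [B [Q { }]] )]] }]] >]]

B
Q
< B >
< Q >
< { B } >
< { Q } >
< { ( B ) } >
< { ( Q ) } >
< { ( { } ) } >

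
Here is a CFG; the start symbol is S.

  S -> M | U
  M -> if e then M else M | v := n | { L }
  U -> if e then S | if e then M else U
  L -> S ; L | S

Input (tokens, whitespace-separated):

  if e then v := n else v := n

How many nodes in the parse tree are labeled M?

3

[S [M if e then [M v := n] else [M v := n]]]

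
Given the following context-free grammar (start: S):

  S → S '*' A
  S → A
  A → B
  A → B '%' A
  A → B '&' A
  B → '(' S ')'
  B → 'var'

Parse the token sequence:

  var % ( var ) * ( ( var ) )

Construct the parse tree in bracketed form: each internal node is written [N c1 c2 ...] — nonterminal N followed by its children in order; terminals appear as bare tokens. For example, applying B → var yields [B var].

[S [S [A [B var] % [A [B ( [S [A [B var]]] )]]]] * [A [B ( [S [A [B ( [S [A [B var]]] )]]] )]]]

S
S * A
A * A
B % A * A
var % A * A
var % B * A
var % ( S ) * A
var % ( A ) * A
var % ( B ) * A
var % ( var ) * A
var % ( var ) * B
var % ( var ) * ( S )
var % ( var ) * ( A )
var % ( var ) * ( B )
var % ( var ) * ( ( S ) )
var % ( var ) * ( ( A ) )
var % ( var ) * ( ( B ) )
var % ( var ) * ( ( var ) )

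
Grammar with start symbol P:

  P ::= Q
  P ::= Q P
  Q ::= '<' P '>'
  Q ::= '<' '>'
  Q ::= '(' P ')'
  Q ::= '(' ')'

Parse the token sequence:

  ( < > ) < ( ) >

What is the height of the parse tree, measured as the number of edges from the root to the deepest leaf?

[P [Q ( [P [Q < >]] )] [P [Q < [P [Q ( )]] >]]]

5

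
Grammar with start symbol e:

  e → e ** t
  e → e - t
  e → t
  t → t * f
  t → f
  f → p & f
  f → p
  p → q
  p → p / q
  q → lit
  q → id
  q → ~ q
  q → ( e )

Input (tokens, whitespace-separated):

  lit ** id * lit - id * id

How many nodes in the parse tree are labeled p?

[e [e [e [t [f [p [q lit]]]]] ** [t [t [f [p [q id]]]] * [f [p [q lit]]]]] - [t [t [f [p [q id]]]] * [f [p [q id]]]]]

5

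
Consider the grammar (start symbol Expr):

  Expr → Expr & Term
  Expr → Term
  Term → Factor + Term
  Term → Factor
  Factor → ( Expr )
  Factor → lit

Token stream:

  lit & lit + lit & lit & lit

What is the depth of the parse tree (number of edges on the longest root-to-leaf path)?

[Expr [Expr [Expr [Expr [Term [Factor lit]]] & [Term [Factor lit] + [Term [Factor lit]]]] & [Term [Factor lit]]] & [Term [Factor lit]]]

6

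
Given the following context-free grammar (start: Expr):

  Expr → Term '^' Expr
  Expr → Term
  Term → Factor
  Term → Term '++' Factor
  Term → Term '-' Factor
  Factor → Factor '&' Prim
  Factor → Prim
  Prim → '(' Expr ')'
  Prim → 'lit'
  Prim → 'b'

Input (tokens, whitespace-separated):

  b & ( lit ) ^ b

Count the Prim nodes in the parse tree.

[Expr [Term [Factor [Factor [Prim b]] & [Prim ( [Expr [Term [Factor [Prim lit]]]] )]]] ^ [Expr [Term [Factor [Prim b]]]]]

4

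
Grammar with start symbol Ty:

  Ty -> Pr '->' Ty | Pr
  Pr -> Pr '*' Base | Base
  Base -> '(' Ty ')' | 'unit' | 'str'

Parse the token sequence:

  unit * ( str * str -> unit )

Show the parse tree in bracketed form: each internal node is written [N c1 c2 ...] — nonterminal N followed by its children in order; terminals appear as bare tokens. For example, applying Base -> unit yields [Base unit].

Ty
Pr
Pr * Base
Base * Base
unit * Base
unit * ( Ty )
unit * ( Pr -> Ty )
unit * ( Pr * Base -> Ty )
unit * ( Base * Base -> Ty )
unit * ( str * Base -> Ty )
unit * ( str * str -> Ty )
unit * ( str * str -> Pr )
unit * ( str * str -> Base )
unit * ( str * str -> unit )

[Ty [Pr [Pr [Base unit]] * [Base ( [Ty [Pr [Pr [Base str]] * [Base str]] -> [Ty [Pr [Base unit]]]] )]]]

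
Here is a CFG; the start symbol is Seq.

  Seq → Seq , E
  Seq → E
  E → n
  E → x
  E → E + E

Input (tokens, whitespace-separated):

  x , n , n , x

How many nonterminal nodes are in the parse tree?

[Seq [Seq [Seq [Seq [E x]] , [E n]] , [E n]] , [E x]]

8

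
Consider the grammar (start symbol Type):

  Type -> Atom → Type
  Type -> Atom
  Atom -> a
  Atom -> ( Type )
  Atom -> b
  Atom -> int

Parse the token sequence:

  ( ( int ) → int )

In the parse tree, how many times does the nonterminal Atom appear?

[Type [Atom ( [Type [Atom ( [Type [Atom int]] )] → [Type [Atom int]]] )]]

4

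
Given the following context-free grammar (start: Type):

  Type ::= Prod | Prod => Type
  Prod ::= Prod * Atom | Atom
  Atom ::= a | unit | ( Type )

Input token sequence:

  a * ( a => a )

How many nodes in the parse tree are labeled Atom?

4

[Type [Prod [Prod [Atom a]] * [Atom ( [Type [Prod [Atom a]] => [Type [Prod [Atom a]]]] )]]]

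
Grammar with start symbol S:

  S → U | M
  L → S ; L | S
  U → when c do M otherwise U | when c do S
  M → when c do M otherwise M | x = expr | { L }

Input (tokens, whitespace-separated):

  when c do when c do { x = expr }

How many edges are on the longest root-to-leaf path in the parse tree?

9

[S [U when c do [S [U when c do [S [M { [L [S [M x = expr]]] }]]]]]]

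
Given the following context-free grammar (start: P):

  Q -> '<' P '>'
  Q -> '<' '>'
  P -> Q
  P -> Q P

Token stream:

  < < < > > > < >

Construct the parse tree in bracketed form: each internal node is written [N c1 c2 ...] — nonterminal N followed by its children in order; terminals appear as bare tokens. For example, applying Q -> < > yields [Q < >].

[P [Q < [P [Q < [P [Q < >]] >]] >] [P [Q < >]]]

P
Q P
< P > P
< Q > P
< < P > > P
< < Q > > P
< < < > > > P
< < < > > > Q
< < < > > > < >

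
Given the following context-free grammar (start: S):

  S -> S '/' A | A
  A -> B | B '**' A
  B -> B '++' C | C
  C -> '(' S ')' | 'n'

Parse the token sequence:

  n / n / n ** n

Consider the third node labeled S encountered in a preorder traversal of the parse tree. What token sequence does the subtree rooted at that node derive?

n

[S [S [S [A [B [C n]]]] / [A [B [C n]]]] / [A [B [C n]] ** [A [B [C n]]]]]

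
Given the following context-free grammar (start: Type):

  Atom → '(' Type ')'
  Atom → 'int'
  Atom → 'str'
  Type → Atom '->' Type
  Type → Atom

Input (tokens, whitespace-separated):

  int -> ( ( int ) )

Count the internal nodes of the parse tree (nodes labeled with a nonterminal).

8

[Type [Atom int] -> [Type [Atom ( [Type [Atom ( [Type [Atom int]] )]] )]]]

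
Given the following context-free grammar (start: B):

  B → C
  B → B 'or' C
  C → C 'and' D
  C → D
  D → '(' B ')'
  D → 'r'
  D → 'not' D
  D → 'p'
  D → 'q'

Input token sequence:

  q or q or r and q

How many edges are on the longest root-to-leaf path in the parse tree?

[B [B [B [C [D q]]] or [C [D q]]] or [C [C [D r]] and [D q]]]

5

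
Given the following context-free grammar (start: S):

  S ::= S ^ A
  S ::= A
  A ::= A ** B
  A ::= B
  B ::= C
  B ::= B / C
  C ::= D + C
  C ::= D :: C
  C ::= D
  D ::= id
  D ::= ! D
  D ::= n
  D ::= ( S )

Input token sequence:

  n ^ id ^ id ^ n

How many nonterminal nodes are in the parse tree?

20

[S [S [S [S [A [B [C [D n]]]]] ^ [A [B [C [D id]]]]] ^ [A [B [C [D id]]]]] ^ [A [B [C [D n]]]]]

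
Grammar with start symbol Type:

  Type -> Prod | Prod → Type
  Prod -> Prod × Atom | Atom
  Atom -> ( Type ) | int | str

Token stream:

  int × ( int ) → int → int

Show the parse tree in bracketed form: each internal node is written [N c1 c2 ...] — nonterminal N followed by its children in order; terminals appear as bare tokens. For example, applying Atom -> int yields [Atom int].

[Type [Prod [Prod [Atom int]] × [Atom ( [Type [Prod [Atom int]]] )]] → [Type [Prod [Atom int]] → [Type [Prod [Atom int]]]]]

Type
Prod → Type
Prod × Atom → Type
Atom × Atom → Type
int × Atom → Type
int × ( Type ) → Type
int × ( Prod ) → Type
int × ( Atom ) → Type
int × ( int ) → Type
int × ( int ) → Prod → Type
int × ( int ) → Atom → Type
int × ( int ) → int → Type
int × ( int ) → int → Prod
int × ( int ) → int → Atom
int × ( int ) → int → int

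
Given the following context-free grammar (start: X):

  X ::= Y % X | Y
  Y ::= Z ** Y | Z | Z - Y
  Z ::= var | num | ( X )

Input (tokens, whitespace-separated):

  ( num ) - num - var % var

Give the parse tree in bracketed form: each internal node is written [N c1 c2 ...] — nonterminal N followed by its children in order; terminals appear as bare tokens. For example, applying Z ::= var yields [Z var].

X
Y % X
Z - Y % X
( X ) - Y % X
( Y ) - Y % X
( Z ) - Y % X
( num ) - Y % X
( num ) - Z - Y % X
( num ) - num - Y % X
( num ) - num - Z % X
( num ) - num - var % X
( num ) - num - var % Y
( num ) - num - var % Z
( num ) - num - var % var

[X [Y [Z ( [X [Y [Z num]]] )] - [Y [Z num] - [Y [Z var]]]] % [X [Y [Z var]]]]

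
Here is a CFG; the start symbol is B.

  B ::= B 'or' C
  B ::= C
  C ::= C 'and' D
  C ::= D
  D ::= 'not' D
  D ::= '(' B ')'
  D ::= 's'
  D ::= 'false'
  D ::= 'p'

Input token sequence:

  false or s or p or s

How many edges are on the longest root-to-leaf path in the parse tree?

[B [B [B [B [C [D false]]] or [C [D s]]] or [C [D p]]] or [C [D s]]]

6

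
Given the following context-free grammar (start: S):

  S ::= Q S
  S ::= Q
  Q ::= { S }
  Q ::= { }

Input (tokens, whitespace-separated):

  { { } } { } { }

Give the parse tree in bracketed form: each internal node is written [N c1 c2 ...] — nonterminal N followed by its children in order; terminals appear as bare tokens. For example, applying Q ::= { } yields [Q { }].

S
Q S
{ S } S
{ Q } S
{ { } } S
{ { } } Q S
{ { } } { } S
{ { } } { } Q
{ { } } { } { }

[S [Q { [S [Q { }]] }] [S [Q { }] [S [Q { }]]]]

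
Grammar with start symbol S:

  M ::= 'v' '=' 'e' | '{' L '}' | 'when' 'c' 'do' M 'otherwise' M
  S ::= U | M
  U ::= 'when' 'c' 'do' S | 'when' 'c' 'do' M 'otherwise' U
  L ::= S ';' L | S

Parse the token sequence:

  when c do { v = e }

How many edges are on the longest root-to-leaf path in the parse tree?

7

[S [U when c do [S [M { [L [S [M v = e]]] }]]]]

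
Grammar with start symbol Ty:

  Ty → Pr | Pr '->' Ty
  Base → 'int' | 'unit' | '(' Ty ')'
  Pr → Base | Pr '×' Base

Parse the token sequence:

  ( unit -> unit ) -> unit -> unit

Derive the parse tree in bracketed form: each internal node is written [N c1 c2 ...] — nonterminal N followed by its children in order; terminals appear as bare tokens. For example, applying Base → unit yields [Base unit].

Ty
Pr -> Ty
Base -> Ty
( Ty ) -> Ty
( Pr -> Ty ) -> Ty
( Base -> Ty ) -> Ty
( unit -> Ty ) -> Ty
( unit -> Pr ) -> Ty
( unit -> Base ) -> Ty
( unit -> unit ) -> Ty
( unit -> unit ) -> Pr -> Ty
( unit -> unit ) -> Base -> Ty
( unit -> unit ) -> unit -> Ty
( unit -> unit ) -> unit -> Pr
( unit -> unit ) -> unit -> Base
( unit -> unit ) -> unit -> unit

[Ty [Pr [Base ( [Ty [Pr [Base unit]] -> [Ty [Pr [Base unit]]]] )]] -> [Ty [Pr [Base unit]] -> [Ty [Pr [Base unit]]]]]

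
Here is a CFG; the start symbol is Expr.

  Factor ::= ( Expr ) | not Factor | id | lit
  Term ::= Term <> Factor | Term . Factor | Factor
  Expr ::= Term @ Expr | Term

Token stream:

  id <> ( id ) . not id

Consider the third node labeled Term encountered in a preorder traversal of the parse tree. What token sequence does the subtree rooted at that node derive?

id

[Expr [Term [Term [Term [Factor id]] <> [Factor ( [Expr [Term [Factor id]]] )]] . [Factor not [Factor id]]]]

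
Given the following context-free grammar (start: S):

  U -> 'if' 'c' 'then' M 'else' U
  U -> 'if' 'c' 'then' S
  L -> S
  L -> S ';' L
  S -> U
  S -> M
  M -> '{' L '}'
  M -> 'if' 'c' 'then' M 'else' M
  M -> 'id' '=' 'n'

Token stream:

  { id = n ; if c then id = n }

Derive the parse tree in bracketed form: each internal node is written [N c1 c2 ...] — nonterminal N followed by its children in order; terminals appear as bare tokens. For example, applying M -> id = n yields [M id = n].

S
M
{ L }
{ S ; L }
{ M ; L }
{ id = n ; L }
{ id = n ; S }
{ id = n ; U }
{ id = n ; if c then S }
{ id = n ; if c then M }
{ id = n ; if c then id = n }

[S [M { [L [S [M id = n]] ; [L [S [U if c then [S [M id = n]]]]]] }]]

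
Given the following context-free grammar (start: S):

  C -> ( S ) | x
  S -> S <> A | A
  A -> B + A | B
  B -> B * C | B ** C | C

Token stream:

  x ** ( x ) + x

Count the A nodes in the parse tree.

3

[S [A [B [B [C x]] ** [C ( [S [A [B [C x]]]] )]] + [A [B [C x]]]]]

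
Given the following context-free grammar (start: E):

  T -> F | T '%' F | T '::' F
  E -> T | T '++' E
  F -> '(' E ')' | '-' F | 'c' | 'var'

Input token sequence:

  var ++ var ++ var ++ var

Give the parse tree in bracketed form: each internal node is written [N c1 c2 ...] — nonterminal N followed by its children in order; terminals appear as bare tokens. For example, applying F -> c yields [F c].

[E [T [F var]] ++ [E [T [F var]] ++ [E [T [F var]] ++ [E [T [F var]]]]]]

E
T ++ E
F ++ E
var ++ E
var ++ T ++ E
var ++ F ++ E
var ++ var ++ E
var ++ var ++ T ++ E
var ++ var ++ F ++ E
var ++ var ++ var ++ E
var ++ var ++ var ++ T
var ++ var ++ var ++ F
var ++ var ++ var ++ var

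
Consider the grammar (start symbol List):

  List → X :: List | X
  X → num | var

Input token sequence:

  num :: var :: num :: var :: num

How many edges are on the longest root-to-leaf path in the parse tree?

6

[List [X num] :: [List [X var] :: [List [X num] :: [List [X var] :: [List [X num]]]]]]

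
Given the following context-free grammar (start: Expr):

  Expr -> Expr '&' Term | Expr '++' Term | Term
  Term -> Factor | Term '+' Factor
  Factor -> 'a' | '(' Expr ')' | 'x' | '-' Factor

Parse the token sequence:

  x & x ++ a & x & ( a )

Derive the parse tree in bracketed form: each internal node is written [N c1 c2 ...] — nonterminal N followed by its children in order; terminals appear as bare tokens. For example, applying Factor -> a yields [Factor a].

[Expr [Expr [Expr [Expr [Expr [Term [Factor x]]] & [Term [Factor x]]] ++ [Term [Factor a]]] & [Term [Factor x]]] & [Term [Factor ( [Expr [Term [Factor a]]] )]]]

Expr
Expr & Term
Expr & Term & Term
Expr ++ Term & Term & Term
Expr & Term ++ Term & Term & Term
Term & Term ++ Term & Term & Term
Factor & Term ++ Term & Term & Term
x & Term ++ Term & Term & Term
x & Factor ++ Term & Term & Term
x & x ++ Term & Term & Term
x & x ++ Factor & Term & Term
x & x ++ a & Term & Term
x & x ++ a & Factor & Term
x & x ++ a & x & Term
x & x ++ a & x & Factor
x & x ++ a & x & ( Expr )
x & x ++ a & x & ( Term )
x & x ++ a & x & ( Factor )
x & x ++ a & x & ( a )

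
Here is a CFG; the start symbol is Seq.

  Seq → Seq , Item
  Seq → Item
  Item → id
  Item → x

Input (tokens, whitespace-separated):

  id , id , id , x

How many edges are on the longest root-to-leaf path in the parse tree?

[Seq [Seq [Seq [Seq [Item id]] , [Item id]] , [Item id]] , [Item x]]

5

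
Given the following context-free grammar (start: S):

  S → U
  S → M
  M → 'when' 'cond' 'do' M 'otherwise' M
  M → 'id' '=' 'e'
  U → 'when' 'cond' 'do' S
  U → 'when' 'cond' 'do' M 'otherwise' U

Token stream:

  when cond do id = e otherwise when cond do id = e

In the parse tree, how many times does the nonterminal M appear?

2

[S [U when cond do [M id = e] otherwise [U when cond do [S [M id = e]]]]]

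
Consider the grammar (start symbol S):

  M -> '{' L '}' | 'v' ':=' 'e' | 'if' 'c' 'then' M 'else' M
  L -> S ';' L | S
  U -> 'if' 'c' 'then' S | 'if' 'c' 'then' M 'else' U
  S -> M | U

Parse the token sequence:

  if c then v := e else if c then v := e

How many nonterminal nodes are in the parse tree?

[S [U if c then [M v := e] else [U if c then [S [M v := e]]]]]

6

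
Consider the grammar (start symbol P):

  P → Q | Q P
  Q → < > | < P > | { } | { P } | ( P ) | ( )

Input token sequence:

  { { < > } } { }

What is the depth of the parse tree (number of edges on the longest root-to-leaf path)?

6

[P [Q { [P [Q { [P [Q < >]] }]] }] [P [Q { }]]]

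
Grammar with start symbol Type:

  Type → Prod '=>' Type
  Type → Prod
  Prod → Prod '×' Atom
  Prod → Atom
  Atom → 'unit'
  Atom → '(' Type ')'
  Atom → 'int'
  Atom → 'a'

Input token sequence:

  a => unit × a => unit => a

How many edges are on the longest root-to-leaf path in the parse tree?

6

[Type [Prod [Atom a]] => [Type [Prod [Prod [Atom unit]] × [Atom a]] => [Type [Prod [Atom unit]] => [Type [Prod [Atom a]]]]]]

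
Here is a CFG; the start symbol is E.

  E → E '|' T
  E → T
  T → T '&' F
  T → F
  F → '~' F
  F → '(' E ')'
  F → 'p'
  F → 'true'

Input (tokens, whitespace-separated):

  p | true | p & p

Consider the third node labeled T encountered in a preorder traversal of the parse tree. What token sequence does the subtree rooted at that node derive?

p & p

[E [E [E [T [F p]]] | [T [F true]]] | [T [T [F p]] & [F p]]]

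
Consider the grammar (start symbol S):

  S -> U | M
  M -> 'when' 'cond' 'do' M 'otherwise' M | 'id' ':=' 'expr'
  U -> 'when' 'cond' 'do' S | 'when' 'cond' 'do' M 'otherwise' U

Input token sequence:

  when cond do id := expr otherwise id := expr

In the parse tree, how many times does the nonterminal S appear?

1

[S [M when cond do [M id := expr] otherwise [M id := expr]]]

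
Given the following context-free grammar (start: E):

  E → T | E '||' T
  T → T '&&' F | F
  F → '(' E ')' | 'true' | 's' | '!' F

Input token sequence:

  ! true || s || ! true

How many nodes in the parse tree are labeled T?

3

[E [E [E [T [F ! [F true]]]] || [T [F s]]] || [T [F ! [F true]]]]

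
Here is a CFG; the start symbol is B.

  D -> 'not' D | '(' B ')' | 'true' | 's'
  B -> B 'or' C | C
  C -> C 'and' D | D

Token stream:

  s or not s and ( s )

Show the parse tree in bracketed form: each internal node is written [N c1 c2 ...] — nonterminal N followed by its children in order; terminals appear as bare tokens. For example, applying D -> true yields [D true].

B
B or C
C or C
D or C
s or C
s or C and D
s or D and D
s or not D and D
s or not s and D
s or not s and ( B )
s or not s and ( C )
s or not s and ( D )
s or not s and ( s )

[B [B [C [D s]]] or [C [C [D not [D s]]] and [D ( [B [C [D s]]] )]]]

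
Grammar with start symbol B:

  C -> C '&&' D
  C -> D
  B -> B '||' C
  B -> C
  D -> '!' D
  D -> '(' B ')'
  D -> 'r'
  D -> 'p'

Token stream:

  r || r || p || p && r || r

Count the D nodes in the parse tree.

6

[B [B [B [B [B [C [D r]]] || [C [D r]]] || [C [D p]]] || [C [C [D p]] && [D r]]] || [C [D r]]]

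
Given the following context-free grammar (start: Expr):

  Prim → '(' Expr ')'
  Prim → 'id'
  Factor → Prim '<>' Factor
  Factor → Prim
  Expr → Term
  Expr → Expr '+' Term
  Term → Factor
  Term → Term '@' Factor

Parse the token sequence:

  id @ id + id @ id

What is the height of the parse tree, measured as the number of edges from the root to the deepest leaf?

6

[Expr [Expr [Term [Term [Factor [Prim id]]] @ [Factor [Prim id]]]] + [Term [Term [Factor [Prim id]]] @ [Factor [Prim id]]]]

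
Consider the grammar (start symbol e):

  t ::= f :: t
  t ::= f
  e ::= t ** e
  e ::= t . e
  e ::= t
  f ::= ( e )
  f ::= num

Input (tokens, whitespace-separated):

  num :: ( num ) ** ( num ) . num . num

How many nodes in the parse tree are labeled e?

[e [t [f num] :: [t [f ( [e [t [f num]]] )]]] ** [e [t [f ( [e [t [f num]]] )]] . [e [t [f num]] . [e [t [f num]]]]]]

6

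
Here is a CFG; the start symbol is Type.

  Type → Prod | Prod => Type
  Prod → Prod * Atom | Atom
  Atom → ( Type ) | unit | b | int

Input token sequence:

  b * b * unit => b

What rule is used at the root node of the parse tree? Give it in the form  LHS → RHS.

Type → Prod => Type

[Type [Prod [Prod [Prod [Atom b]] * [Atom b]] * [Atom unit]] => [Type [Prod [Atom b]]]]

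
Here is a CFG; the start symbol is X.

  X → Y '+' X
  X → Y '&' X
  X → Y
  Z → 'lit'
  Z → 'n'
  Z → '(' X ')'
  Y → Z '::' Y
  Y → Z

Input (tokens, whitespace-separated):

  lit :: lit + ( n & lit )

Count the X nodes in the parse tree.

[X [Y [Z lit] :: [Y [Z lit]]] + [X [Y [Z ( [X [Y [Z n]] & [X [Y [Z lit]]]] )]]]]

4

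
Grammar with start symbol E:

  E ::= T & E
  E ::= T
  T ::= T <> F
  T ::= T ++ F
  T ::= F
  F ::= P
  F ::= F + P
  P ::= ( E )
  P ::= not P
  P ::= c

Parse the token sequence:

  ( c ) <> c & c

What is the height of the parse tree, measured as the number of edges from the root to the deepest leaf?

9

[E [T [T [F [P ( [E [T [F [P c]]]] )]]] <> [F [P c]]] & [E [T [F [P c]]]]]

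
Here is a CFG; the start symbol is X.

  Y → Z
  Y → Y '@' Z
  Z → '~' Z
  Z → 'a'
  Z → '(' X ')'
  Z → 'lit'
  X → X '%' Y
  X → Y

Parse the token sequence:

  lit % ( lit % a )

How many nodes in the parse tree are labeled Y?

[X [X [Y [Z lit]]] % [Y [Z ( [X [X [Y [Z lit]]] % [Y [Z a]]] )]]]

4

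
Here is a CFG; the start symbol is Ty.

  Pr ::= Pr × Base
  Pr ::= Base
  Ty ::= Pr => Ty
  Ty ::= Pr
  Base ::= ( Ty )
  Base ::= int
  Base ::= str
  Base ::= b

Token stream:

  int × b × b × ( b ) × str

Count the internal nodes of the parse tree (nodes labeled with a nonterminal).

14

[Ty [Pr [Pr [Pr [Pr [Pr [Base int]] × [Base b]] × [Base b]] × [Base ( [Ty [Pr [Base b]]] )]] × [Base str]]]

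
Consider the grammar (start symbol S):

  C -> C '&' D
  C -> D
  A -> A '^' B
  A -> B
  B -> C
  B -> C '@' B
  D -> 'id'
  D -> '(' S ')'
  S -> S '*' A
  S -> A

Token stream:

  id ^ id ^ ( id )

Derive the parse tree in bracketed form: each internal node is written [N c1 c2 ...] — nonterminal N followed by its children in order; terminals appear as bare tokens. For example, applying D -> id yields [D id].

S
A
A ^ B
A ^ B ^ B
B ^ B ^ B
C ^ B ^ B
D ^ B ^ B
id ^ B ^ B
id ^ C ^ B
id ^ D ^ B
id ^ id ^ B
id ^ id ^ C
id ^ id ^ D
id ^ id ^ ( S )
id ^ id ^ ( A )
id ^ id ^ ( B )
id ^ id ^ ( C )
id ^ id ^ ( D )
id ^ id ^ ( id )

[S [A [A [A [B [C [D id]]]] ^ [B [C [D id]]]] ^ [B [C [D ( [S [A [B [C [D id]]]]] )]]]]]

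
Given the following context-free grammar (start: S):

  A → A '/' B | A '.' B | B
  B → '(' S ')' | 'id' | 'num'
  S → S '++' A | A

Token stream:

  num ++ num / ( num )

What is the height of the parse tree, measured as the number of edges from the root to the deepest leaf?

6

[S [S [A [B num]]] ++ [A [A [B num]] / [B ( [S [A [B num]]] )]]]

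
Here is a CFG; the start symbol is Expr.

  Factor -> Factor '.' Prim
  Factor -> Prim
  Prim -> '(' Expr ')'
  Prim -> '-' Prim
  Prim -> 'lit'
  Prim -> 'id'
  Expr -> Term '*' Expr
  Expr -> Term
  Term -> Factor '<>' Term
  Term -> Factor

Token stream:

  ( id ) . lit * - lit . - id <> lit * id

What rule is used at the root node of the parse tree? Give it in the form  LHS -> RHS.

[Expr [Term [Factor [Factor [Prim ( [Expr [Term [Factor [Prim id]]]] )]] . [Prim lit]]] * [Expr [Term [Factor [Factor [Prim - [Prim lit]]] . [Prim - [Prim id]]] <> [Term [Factor [Prim lit]]]] * [Expr [Term [Factor [Prim id]]]]]]

Expr -> Term '*' Expr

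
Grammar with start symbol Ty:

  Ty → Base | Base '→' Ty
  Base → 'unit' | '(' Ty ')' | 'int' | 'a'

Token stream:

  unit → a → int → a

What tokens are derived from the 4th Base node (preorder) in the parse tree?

a

[Ty [Base unit] → [Ty [Base a] → [Ty [Base int] → [Ty [Base a]]]]]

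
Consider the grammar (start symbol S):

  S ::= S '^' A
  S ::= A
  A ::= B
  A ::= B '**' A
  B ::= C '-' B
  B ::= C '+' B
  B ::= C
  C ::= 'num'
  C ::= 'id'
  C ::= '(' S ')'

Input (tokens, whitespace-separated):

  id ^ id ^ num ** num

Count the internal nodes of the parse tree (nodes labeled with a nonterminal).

15

[S [S [S [A [B [C id]]]] ^ [A [B [C id]]]] ^ [A [B [C num]] ** [A [B [C num]]]]]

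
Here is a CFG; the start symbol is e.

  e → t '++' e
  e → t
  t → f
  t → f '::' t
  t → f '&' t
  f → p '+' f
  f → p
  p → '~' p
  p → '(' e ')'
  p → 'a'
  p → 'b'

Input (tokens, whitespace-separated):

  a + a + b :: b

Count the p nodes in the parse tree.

[e [t [f [p a] + [f [p a] + [f [p b]]]] :: [t [f [p b]]]]]

4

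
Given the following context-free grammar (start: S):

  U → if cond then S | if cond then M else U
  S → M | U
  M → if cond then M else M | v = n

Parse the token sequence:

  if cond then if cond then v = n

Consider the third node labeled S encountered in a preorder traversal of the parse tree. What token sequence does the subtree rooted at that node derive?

v = n

[S [U if cond then [S [U if cond then [S [M v = n]]]]]]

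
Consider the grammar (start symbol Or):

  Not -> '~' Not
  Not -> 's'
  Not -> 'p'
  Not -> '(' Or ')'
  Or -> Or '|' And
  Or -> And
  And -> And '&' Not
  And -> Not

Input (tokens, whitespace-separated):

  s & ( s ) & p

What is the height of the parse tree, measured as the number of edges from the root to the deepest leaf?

7

[Or [And [And [And [Not s]] & [Not ( [Or [And [Not s]]] )]] & [Not p]]]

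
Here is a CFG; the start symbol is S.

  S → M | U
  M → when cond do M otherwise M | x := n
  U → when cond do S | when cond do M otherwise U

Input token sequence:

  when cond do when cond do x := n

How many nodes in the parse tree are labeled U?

2

[S [U when cond do [S [U when cond do [S [M x := n]]]]]]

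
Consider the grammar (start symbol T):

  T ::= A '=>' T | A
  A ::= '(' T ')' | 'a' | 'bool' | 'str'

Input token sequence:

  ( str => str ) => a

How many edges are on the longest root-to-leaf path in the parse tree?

[T [A ( [T [A str] => [T [A str]]] )] => [T [A a]]]

5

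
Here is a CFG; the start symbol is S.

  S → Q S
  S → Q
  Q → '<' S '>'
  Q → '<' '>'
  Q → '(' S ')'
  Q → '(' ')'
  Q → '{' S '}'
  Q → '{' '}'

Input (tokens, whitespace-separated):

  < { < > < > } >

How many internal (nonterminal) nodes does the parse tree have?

8

[S [Q < [S [Q { [S [Q < >] [S [Q < >]]] }]] >]]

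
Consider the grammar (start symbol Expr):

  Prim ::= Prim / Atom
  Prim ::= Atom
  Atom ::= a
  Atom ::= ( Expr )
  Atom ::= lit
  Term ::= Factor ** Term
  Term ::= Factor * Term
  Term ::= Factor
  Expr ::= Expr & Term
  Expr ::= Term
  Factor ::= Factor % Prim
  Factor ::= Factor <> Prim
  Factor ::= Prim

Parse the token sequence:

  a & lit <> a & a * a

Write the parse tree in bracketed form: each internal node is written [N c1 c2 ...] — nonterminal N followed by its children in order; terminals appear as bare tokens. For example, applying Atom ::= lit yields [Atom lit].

[Expr [Expr [Expr [Term [Factor [Prim [Atom a]]]]] & [Term [Factor [Factor [Prim [Atom lit]]] <> [Prim [Atom a]]]]] & [Term [Factor [Prim [Atom a]]] * [Term [Factor [Prim [Atom a]]]]]]

Expr
Expr & Term
Expr & Term & Term
Term & Term & Term
Factor & Term & Term
Prim & Term & Term
Atom & Term & Term
a & Term & Term
a & Factor & Term
a & Factor <> Prim & Term
a & Prim <> Prim & Term
a & Atom <> Prim & Term
a & lit <> Prim & Term
a & lit <> Atom & Term
a & lit <> a & Term
a & lit <> a & Factor * Term
a & lit <> a & Prim * Term
a & lit <> a & Atom * Term
a & lit <> a & a * Term
a & lit <> a & a * Factor
a & lit <> a & a * Prim
a & lit <> a & a * Atom
a & lit <> a & a * a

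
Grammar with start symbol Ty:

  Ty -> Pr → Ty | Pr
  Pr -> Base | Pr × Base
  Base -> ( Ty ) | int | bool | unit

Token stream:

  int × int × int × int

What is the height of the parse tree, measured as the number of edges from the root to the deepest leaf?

6

[Ty [Pr [Pr [Pr [Pr [Base int]] × [Base int]] × [Base int]] × [Base int]]]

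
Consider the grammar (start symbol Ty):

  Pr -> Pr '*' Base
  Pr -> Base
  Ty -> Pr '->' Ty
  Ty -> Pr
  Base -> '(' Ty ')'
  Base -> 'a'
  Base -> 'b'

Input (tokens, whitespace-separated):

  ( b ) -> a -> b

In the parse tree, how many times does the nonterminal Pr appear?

[Ty [Pr [Base ( [Ty [Pr [Base b]]] )]] -> [Ty [Pr [Base a]] -> [Ty [Pr [Base b]]]]]

4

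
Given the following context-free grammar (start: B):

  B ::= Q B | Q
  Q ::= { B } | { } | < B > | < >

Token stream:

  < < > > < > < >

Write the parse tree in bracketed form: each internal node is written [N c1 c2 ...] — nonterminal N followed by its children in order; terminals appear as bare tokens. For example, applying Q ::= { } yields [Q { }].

B
Q B
< B > B
< Q > B
< < > > B
< < > > Q B
< < > > < > B
< < > > < > Q
< < > > < > < >

[B [Q < [B [Q < >]] >] [B [Q < >] [B [Q < >]]]]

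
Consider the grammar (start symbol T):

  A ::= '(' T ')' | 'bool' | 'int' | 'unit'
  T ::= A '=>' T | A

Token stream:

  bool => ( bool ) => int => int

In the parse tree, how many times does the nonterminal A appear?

5

[T [A bool] => [T [A ( [T [A bool]] )] => [T [A int] => [T [A int]]]]]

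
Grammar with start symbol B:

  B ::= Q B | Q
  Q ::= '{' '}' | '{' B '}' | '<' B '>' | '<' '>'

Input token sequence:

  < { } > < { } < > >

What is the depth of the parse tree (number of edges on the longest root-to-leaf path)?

6

[B [Q < [B [Q { }]] >] [B [Q < [B [Q { }] [B [Q < >]]] >]]]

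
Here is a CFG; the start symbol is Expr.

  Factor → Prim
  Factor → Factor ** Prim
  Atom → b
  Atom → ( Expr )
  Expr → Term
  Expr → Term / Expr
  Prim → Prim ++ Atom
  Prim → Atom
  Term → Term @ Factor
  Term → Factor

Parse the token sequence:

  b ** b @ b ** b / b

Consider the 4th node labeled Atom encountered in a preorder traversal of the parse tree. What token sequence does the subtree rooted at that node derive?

[Expr [Term [Term [Factor [Factor [Prim [Atom b]]] ** [Prim [Atom b]]]] @ [Factor [Factor [Prim [Atom b]]] ** [Prim [Atom b]]]] / [Expr [Term [Factor [Prim [Atom b]]]]]]

b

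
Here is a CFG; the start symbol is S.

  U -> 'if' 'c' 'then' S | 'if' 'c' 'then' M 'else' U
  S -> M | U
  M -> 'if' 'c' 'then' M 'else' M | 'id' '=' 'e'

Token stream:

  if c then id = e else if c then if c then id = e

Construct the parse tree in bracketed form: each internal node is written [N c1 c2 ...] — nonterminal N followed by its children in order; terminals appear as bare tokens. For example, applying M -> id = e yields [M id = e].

S
U
if c then M else U
if c then id = e else U
if c then id = e else if c then S
if c then id = e else if c then U
if c then id = e else if c then if c then S
if c then id = e else if c then if c then M
if c then id = e else if c then if c then id = e

[S [U if c then [M id = e] else [U if c then [S [U if c then [S [M id = e]]]]]]]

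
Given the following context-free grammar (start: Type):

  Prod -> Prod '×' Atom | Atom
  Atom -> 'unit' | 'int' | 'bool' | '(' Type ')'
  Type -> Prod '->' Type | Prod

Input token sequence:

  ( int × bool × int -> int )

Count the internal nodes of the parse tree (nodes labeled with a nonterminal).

13

[Type [Prod [Atom ( [Type [Prod [Prod [Prod [Atom int]] × [Atom bool]] × [Atom int]] -> [Type [Prod [Atom int]]]] )]]]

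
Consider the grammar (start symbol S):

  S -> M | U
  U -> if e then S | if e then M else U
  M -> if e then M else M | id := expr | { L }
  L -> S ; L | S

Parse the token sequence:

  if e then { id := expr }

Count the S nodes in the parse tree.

3

[S [U if e then [S [M { [L [S [M id := expr]]] }]]]]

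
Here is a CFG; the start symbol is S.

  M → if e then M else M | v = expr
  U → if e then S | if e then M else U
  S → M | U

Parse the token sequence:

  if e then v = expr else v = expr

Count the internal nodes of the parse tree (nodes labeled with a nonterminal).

4

[S [M if e then [M v = expr] else [M v = expr]]]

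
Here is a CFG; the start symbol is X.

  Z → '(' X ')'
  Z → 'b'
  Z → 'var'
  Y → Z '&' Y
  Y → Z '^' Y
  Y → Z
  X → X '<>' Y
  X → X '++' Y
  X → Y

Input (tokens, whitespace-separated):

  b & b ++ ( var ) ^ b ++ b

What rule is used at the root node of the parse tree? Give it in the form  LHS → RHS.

[X [X [X [Y [Z b] & [Y [Z b]]]] ++ [Y [Z ( [X [Y [Z var]]] )] ^ [Y [Z b]]]] ++ [Y [Z b]]]

X → X '++' Y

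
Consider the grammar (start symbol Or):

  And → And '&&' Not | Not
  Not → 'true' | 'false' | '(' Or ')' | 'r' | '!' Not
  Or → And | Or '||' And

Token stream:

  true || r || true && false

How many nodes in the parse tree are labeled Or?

3

[Or [Or [Or [And [Not true]]] || [And [Not r]]] || [And [And [Not true]] && [Not false]]]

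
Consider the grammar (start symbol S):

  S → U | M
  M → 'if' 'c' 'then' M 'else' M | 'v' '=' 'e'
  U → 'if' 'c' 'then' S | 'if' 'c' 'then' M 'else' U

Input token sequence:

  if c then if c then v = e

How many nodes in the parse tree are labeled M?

1

[S [U if c then [S [U if c then [S [M v = e]]]]]]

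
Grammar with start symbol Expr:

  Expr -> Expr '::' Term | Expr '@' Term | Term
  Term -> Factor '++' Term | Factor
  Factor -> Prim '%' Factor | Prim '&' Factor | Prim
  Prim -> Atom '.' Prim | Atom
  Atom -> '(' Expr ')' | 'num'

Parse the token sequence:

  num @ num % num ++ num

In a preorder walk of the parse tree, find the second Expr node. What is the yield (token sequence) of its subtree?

[Expr [Expr [Term [Factor [Prim [Atom num]]]]] @ [Term [Factor [Prim [Atom num]] % [Factor [Prim [Atom num]]]] ++ [Term [Factor [Prim [Atom num]]]]]]

num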